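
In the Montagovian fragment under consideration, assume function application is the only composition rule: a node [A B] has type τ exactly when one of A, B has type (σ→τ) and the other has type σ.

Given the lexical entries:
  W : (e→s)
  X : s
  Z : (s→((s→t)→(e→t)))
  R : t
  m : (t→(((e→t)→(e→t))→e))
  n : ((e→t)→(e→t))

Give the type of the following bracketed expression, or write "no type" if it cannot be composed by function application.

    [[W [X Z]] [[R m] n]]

[X Z]: (s→((s→t)→(e→t))) applied to s yields ((s→t)→(e→t)).
At [W [X Z]]: neither (e→s) nor ((s→t)→(e→t)) can take the other as argument; the node is ill-typed.

no type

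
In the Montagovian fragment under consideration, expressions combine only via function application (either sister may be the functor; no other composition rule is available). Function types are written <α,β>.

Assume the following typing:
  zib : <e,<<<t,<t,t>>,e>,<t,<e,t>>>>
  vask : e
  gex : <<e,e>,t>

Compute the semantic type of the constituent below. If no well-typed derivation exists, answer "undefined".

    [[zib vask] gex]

undefined

[zib vask]: <e,<<<t,<t,t>>,e>,<t,<e,t>>>> applied to e yields <<<t,<t,t>>,e>,<t,<e,t>>>.
At [[zib vask] gex]: neither <<<t,<t,t>>,e>,<t,<e,t>>> nor <<e,e>,t> can take the other as argument; the node is ill-typed.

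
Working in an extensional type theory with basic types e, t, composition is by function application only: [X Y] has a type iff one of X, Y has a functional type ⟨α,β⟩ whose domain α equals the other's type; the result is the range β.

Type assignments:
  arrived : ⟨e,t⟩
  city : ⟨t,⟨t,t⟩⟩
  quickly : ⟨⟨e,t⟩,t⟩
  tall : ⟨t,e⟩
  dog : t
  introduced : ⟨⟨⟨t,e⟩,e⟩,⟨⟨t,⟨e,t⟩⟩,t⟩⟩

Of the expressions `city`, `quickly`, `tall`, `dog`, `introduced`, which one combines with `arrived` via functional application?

quickly

city : ⟨t,⟨t,t⟩⟩ — does not combine with arrived.
quickly — combines: quickly : ⟨⟨e,t⟩,t⟩ takes arrived : ⟨e,t⟩ as argument, giving t.
tall : ⟨t,e⟩ — does not combine with arrived.
dog : t — does not combine with arrived.
introduced : ⟨⟨⟨t,e⟩,e⟩,⟨⟨t,⟨e,t⟩⟩,t⟩⟩ — does not combine with arrived.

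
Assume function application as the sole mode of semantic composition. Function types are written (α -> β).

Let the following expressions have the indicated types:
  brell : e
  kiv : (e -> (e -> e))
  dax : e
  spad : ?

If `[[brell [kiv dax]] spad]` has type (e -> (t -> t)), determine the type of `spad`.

(e -> (e -> (t -> t)))

[[brell [kiv dax]] spad] is required to be (e -> (t -> t)). [brell [kiv dax]] : e cannot yield (e -> (t -> t)) as functor, so spad : (e -> (e -> (t -> t))).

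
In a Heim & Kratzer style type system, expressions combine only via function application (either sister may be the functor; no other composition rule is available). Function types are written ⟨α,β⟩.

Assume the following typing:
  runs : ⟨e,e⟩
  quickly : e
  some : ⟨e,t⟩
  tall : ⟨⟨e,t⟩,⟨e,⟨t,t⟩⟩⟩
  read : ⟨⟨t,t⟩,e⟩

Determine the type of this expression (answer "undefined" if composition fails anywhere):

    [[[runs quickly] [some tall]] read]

e

[runs quickly] — runs of type ⟨e,e⟩ combines with quickly of type e: type e.
[some tall] — tall of type ⟨⟨e,t⟩,⟨e,⟨t,t⟩⟩⟩ combines with some of type ⟨e,t⟩: type ⟨e,⟨t,t⟩⟩.
[[runs quickly] [some tall]] — [some tall] of type ⟨e,⟨t,t⟩⟩ combines with [runs quickly] of type e: type ⟨t,t⟩.
[[[runs quickly] [some tall]] read] — read of type ⟨⟨t,t⟩,e⟩ combines with [[runs quickly] [some tall]] of type ⟨t,t⟩: type e.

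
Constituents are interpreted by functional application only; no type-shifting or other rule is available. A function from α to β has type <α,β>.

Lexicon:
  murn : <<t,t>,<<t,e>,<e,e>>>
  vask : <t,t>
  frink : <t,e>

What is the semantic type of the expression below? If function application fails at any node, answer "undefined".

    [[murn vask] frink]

<e,e>

[murn vask]: <<t,t>,<<t,e>,<e,e>>> applied to <t,t> yields <<t,e>,<e,e>>.
[[murn vask] frink]: <<t,e>,<e,e>> applied to <t,e> yields <e,e>.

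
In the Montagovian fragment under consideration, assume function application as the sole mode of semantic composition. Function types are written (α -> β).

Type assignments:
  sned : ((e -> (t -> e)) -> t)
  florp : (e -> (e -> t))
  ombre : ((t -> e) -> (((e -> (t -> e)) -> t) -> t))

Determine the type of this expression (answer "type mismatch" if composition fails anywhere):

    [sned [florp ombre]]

type mismatch

[florp ombre]: (e -> (e -> t)) with ((t -> e) -> (((e -> (t -> e)) -> t) -> t)) — neither is a function whose domain matches the other; composition fails here.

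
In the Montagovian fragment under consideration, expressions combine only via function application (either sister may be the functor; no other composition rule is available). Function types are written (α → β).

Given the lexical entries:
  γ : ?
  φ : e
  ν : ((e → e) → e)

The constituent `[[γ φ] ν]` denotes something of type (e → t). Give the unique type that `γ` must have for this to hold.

[[γ φ] ν] is required to be (e → t). ν : ((e → e) → e) cannot yield (e → t) as functor, so [γ φ] : (((e → e) → e) → (e → t)).
[γ φ] is required to be (((e → e) → e) → (e → t)). φ : e cannot yield (((e → e) → e) → (e → t)) as functor, so γ : (e → (((e → e) → e) → (e → t))).

(e → (((e → e) → e) → (e → t)))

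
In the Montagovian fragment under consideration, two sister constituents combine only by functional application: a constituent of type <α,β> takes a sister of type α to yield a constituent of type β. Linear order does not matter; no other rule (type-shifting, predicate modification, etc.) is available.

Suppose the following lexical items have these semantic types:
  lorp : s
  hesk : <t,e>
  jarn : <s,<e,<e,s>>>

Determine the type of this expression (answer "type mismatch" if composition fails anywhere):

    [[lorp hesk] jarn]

[lorp hesk]: s and <t,e> cannot combine by function application — type clash.

type mismatch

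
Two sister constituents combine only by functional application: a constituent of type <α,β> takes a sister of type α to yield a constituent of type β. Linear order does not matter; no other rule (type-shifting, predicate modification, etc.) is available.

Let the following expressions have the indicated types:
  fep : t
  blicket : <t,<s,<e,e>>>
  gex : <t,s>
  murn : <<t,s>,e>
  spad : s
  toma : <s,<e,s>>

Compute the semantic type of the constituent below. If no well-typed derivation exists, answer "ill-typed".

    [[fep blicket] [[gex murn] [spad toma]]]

[fep blicket]: blicket is <t,<s,<e,e>>>, fep is t; result <s,<e,e>>.
[gex murn]: murn is <<t,s>,e>, gex is <t,s>; result e.
[spad toma]: toma is <s,<e,s>>, spad is s; result <e,s>.
[[gex murn] [spad toma]]: [spad toma] is <e,s>, [gex murn] is e; result s.
[[fep blicket] [[gex murn] [spad toma]]]: [fep blicket] is <s,<e,e>>, [[gex murn] [spad toma]] is s; result <e,e>.

<e,e>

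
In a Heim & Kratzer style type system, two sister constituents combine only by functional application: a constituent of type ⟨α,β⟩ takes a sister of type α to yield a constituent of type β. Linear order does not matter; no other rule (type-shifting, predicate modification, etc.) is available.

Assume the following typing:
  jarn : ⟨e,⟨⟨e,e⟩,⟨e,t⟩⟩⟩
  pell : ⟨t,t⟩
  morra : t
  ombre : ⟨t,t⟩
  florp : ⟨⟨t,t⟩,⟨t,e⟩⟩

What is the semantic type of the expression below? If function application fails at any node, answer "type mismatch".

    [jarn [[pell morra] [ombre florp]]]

[pell morra]: pell is ⟨t,t⟩, morra is t; result t.
[ombre florp]: florp is ⟨⟨t,t⟩,⟨t,e⟩⟩, ombre is ⟨t,t⟩; result ⟨t,e⟩.
[[pell morra] [ombre florp]]: [ombre florp] is ⟨t,e⟩, [pell morra] is t; result e.
[jarn [[pell morra] [ombre florp]]]: jarn is ⟨e,⟨⟨e,e⟩,⟨e,t⟩⟩⟩, [[pell morra] [ombre florp]] is e; result ⟨⟨e,e⟩,⟨e,t⟩⟩.

⟨⟨e,e⟩,⟨e,t⟩⟩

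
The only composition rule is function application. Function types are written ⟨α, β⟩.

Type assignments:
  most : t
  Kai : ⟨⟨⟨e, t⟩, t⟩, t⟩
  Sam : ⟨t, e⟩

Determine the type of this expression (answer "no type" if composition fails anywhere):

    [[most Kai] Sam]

[most Kai]: t with ⟨⟨⟨e, t⟩, t⟩, t⟩ — neither is a function whose domain matches the other; composition fails here.

no type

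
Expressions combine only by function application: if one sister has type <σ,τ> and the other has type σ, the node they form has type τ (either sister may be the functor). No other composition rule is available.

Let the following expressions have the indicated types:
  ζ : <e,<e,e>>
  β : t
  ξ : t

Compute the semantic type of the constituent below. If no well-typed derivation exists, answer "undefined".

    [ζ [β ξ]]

undefined

[β ξ]: t and t cannot combine by function application — type clash.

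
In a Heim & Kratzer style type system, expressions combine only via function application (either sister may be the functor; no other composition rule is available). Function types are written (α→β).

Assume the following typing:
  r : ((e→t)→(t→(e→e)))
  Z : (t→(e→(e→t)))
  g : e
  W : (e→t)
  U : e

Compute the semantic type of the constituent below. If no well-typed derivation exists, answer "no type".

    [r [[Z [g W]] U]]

(t→(e→e))

At [g W], W : (e→t) takes g : e, giving t.
At [Z [g W]], Z : (t→(e→(e→t))) takes [g W] : t, giving (e→(e→t)).
At [[Z [g W]] U], [Z [g W]] : (e→(e→t)) takes U : e, giving (e→t).
At [r [[Z [g W]] U]], r : ((e→t)→(t→(e→e))) takes [[Z [g W]] U] : (e→t), giving (t→(e→e)).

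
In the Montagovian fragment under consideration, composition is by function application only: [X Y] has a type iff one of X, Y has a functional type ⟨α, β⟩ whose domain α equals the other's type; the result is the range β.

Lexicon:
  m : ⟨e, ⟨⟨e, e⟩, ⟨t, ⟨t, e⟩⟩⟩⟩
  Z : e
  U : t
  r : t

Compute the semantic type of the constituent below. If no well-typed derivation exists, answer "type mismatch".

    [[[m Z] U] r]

[m Z]: m is ⟨e, ⟨⟨e, e⟩, ⟨t, ⟨t, e⟩⟩⟩⟩, Z is e; result ⟨⟨e, e⟩, ⟨t, ⟨t, e⟩⟩⟩.
[[m Z] U]: ⟨⟨e, e⟩, ⟨t, ⟨t, e⟩⟩⟩ and t cannot combine by function application — type clash.

type mismatch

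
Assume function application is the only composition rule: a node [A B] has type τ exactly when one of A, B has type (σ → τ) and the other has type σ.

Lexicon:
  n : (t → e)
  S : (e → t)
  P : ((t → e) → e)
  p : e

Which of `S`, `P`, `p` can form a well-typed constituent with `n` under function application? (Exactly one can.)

P

S : (e → t) — n needs t; S needs e; neither fits.
P — combines: P : ((t → e) → e) takes n : (t → e) as argument, giving e.
p : e — n needs t; p needs nothing (atomic); neither fits.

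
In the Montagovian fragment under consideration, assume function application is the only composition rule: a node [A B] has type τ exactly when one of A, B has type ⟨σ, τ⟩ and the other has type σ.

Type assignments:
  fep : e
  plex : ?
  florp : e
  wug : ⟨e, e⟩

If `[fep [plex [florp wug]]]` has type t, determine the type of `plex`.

[fep [plex [florp wug]]] must have type t. The sister fep has type e; that is not a function onto t, so [plex [florp wug]] must be the functor, of type ⟨e, t⟩.
[plex [florp wug]] must have type ⟨e, t⟩. The sister [florp wug] has type e; that is not a function onto ⟨e, t⟩, so plex must be the functor, of type ⟨e, ⟨e, t⟩⟩.

⟨e, ⟨e, t⟩⟩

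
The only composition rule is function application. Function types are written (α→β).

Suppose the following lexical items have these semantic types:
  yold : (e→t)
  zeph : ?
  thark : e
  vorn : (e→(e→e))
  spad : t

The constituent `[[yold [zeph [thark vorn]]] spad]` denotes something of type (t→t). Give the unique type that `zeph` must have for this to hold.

((e→e)→((e→t)→(t→(t→t))))

[[yold [zeph [thark vorn]]] spad] must have type (t→t). The sister spad has type t; that is not a function onto (t→t), so [yold [zeph [thark vorn]]] must be the functor, of type (t→(t→t)).
[yold [zeph [thark vorn]]] must have type (t→(t→t)). The sister yold has type (e→t); that is not a function onto (t→(t→t)), so [zeph [thark vorn]] must be the functor, of type ((e→t)→(t→(t→t))).
[zeph [thark vorn]] must have type ((e→t)→(t→(t→t))). The sister [thark vorn] has type (e→e); that is not a function onto ((e→t)→(t→(t→t))), so zeph must be the functor, of type ((e→e)→((e→t)→(t→(t→t)))).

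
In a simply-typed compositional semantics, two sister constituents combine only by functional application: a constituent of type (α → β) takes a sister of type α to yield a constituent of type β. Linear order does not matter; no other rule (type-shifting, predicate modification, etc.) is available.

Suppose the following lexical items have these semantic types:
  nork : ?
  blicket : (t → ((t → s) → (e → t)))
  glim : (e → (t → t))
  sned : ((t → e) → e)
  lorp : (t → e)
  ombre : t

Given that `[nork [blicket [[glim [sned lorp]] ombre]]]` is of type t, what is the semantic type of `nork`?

[nork [blicket [[glim [sned lorp]] ombre]]] must have type t. The sister [blicket [[glim [sned lorp]] ombre]] has type ((t → s) → (e → t)); that is not a function onto t, so nork must be the functor, of type (((t → s) → (e → t)) → t).

(((t → s) → (e → t)) → t)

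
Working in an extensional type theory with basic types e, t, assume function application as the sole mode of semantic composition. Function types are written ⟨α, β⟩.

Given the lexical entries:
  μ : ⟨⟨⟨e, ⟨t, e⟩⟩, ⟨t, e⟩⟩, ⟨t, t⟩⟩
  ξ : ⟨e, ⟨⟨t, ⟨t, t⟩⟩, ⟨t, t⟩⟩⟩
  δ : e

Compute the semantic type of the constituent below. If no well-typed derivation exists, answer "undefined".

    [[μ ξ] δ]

[μ ξ]: ⟨⟨⟨e, ⟨t, e⟩⟩, ⟨t, e⟩⟩, ⟨t, t⟩⟩ with ⟨e, ⟨⟨t, ⟨t, t⟩⟩, ⟨t, t⟩⟩⟩ — neither is a function whose domain matches the other; composition fails here.

undefined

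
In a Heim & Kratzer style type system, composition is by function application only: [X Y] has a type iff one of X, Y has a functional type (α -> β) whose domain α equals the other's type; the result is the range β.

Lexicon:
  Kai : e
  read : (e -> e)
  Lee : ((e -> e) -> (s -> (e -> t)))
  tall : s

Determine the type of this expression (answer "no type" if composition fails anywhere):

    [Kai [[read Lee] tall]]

t

[read Lee]: functor Lee : ((e -> e) -> (s -> (e -> t))), argument read : (e -> e); result (s -> (e -> t)).
[[read Lee] tall]: functor [read Lee] : (s -> (e -> t)), argument tall : s; result (e -> t).
[Kai [[read Lee] tall]]: functor [[read Lee] tall] : (e -> t), argument Kai : e; result t.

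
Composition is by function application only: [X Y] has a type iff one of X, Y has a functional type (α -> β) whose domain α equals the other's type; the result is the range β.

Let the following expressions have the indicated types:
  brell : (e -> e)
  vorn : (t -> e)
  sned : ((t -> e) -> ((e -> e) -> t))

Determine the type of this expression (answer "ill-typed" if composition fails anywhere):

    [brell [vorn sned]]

[vorn sned] — sned of type ((t -> e) -> ((e -> e) -> t)) combines with vorn of type (t -> e): type ((e -> e) -> t).
[brell [vorn sned]] — [vorn sned] of type ((e -> e) -> t) combines with brell of type (e -> e): type t.

t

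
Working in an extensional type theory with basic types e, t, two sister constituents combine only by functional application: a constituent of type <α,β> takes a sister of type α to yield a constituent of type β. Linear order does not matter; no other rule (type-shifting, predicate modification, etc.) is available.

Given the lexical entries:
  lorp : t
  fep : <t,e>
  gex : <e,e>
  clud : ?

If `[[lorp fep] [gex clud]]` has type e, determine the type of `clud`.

[[lorp fep] [gex clud]] must have type e. The sister [lorp fep] has type e; that is not a function onto e, so [gex clud] must be the functor, of type <e,e>.
[gex clud] must have type <e,e>. The sister gex has type <e,e>; that is not a function onto <e,e>, so clud must be the functor, of type <<e,e>,<e,e>>.

<<e,e>,<e,e>>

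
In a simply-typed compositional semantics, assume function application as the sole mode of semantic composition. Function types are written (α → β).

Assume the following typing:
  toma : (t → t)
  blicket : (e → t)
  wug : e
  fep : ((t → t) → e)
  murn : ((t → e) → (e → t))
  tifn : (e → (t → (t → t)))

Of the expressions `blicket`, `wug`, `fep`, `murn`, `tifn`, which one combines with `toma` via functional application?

fep

blicket : (e → t) — does not combine with toma.
wug : e — does not combine with toma.
fep — combines: fep : ((t → t) → e) takes toma : (t → t) as argument, giving e.
murn : ((t → e) → (e → t)) — does not combine with toma.
tifn : (e → (t → (t → t))) — does not combine with toma.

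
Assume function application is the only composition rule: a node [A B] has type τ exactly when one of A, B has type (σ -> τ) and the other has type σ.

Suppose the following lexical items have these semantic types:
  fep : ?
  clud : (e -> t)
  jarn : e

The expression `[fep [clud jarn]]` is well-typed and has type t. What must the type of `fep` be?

(t -> t)

[fep [clud jarn]] must have type t. The sister [clud jarn] has type t; that is not a function onto t, so fep must be the functor, of type (t -> t).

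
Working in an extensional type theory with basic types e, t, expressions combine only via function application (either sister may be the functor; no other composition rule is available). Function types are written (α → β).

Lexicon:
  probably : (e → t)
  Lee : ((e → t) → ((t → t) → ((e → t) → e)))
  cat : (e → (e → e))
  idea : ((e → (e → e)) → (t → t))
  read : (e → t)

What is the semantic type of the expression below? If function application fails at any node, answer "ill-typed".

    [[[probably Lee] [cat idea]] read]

e

[probably Lee] — Lee of type ((e → t) → ((t → t) → ((e → t) → e))) combines with probably of type (e → t): type ((t → t) → ((e → t) → e)).
[cat idea] — idea of type ((e → (e → e)) → (t → t)) combines with cat of type (e → (e → e)): type (t → t).
[[probably Lee] [cat idea]] — [probably Lee] of type ((t → t) → ((e → t) → e)) combines with [cat idea] of type (t → t): type ((e → t) → e).
[[[probably Lee] [cat idea]] read] — [[probably Lee] [cat idea]] of type ((e → t) → e) combines with read of type (e → t): type e.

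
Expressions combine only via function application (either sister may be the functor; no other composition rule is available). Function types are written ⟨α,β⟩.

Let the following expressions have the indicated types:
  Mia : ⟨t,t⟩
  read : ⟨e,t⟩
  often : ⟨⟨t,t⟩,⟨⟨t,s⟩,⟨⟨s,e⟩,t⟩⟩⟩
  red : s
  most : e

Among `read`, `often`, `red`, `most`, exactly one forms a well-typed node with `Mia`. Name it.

often

read : ⟨e,t⟩ — does not combine with Mia.
often — combines: often : ⟨⟨t,t⟩,⟨⟨t,s⟩,⟨⟨s,e⟩,t⟩⟩⟩ takes Mia : ⟨t,t⟩ as argument, giving ⟨⟨t,s⟩,⟨⟨s,e⟩,t⟩⟩.
red : s — does not combine with Mia.
most : e — does not combine with Mia.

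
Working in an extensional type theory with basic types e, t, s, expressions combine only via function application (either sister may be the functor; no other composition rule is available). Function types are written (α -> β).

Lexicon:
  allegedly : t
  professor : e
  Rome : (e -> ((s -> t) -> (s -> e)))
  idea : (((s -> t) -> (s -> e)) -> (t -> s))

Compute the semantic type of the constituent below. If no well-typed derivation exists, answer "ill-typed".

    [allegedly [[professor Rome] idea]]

s

[professor Rome]: Rome is (e -> ((s -> t) -> (s -> e))), professor is e; result ((s -> t) -> (s -> e)).
[[professor Rome] idea]: idea is (((s -> t) -> (s -> e)) -> (t -> s)), [professor Rome] is ((s -> t) -> (s -> e)); result (t -> s).
[allegedly [[professor Rome] idea]]: [[professor Rome] idea] is (t -> s), allegedly is t; result s.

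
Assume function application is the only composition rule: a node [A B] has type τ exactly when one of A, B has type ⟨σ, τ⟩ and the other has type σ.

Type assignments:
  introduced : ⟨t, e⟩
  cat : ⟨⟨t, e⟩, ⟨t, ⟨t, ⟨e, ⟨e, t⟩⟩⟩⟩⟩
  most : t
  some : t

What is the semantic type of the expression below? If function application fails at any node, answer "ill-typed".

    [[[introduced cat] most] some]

[introduced cat] — cat of type ⟨⟨t, e⟩, ⟨t, ⟨t, ⟨e, ⟨e, t⟩⟩⟩⟩⟩ combines with introduced of type ⟨t, e⟩: type ⟨t, ⟨t, ⟨e, ⟨e, t⟩⟩⟩⟩.
[[introduced cat] most] — [introduced cat] of type ⟨t, ⟨t, ⟨e, ⟨e, t⟩⟩⟩⟩ combines with most of type t: type ⟨t, ⟨e, ⟨e, t⟩⟩⟩.
[[[introduced cat] most] some] — [[introduced cat] most] of type ⟨t, ⟨e, ⟨e, t⟩⟩⟩ combines with some of type t: type ⟨e, ⟨e, t⟩⟩.

⟨e, ⟨e, t⟩⟩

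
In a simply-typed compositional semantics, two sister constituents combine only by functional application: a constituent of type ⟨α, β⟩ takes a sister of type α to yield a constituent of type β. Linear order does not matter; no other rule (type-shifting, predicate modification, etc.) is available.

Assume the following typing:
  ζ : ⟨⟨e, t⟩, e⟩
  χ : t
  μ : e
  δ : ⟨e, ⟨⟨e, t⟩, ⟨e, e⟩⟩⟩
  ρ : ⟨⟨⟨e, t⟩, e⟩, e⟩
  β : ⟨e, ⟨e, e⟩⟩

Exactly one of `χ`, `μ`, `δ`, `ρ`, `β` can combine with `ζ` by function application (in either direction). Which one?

ρ

χ : t — ζ needs ⟨e, t⟩; χ needs nothing (atomic); neither fits.
μ : e — ζ needs ⟨e, t⟩; μ needs nothing (atomic); neither fits.
δ : ⟨e, ⟨⟨e, t⟩, ⟨e, e⟩⟩⟩ — ζ needs ⟨e, t⟩; δ needs e; neither fits.
ρ — combines: ρ : ⟨⟨⟨e, t⟩, e⟩, e⟩ takes ζ : ⟨⟨e, t⟩, e⟩ as argument, giving e.
β : ⟨e, ⟨e, e⟩⟩ — ζ needs ⟨e, t⟩; β needs e; neither fits.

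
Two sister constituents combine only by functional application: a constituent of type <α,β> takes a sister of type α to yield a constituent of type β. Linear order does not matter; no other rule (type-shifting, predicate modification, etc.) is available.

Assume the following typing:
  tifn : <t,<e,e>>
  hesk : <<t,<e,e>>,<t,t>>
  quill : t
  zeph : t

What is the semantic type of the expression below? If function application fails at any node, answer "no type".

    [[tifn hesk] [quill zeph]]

At [tifn hesk], hesk : <<t,<e,e>>,<t,t>> takes tifn : <t,<e,e>>, giving <t,t>.
[quill zeph]: t with t — neither is a function whose domain matches the other; composition fails here.

no type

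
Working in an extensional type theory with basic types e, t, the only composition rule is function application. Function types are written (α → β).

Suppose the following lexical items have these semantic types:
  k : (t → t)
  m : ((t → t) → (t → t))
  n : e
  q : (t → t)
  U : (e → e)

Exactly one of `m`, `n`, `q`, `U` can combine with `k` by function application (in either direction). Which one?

m — combines: m : ((t → t) → (t → t)) takes k : (t → t) as argument, giving (t → t).
n : e — does not combine with k.
q : (t → t) — does not combine with k.
U : (e → e) — does not combine with k.

m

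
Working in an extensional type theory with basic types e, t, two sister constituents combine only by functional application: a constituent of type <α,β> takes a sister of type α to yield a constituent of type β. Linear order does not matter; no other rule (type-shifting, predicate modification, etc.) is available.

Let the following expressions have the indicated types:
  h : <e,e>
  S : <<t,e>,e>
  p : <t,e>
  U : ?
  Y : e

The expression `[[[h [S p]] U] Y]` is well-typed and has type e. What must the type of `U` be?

At [[[h [S p]] U] Y] (required: e): Y is e, which is not a function with range e; hence [[h [S p]] U] is the functor — type <e,e>.
At [[h [S p]] U] (required: <e,e>): [h [S p]] is e, which is not a function with range <e,e>; hence U is the functor — type <e,<e,e>>.

<e,<e,e>>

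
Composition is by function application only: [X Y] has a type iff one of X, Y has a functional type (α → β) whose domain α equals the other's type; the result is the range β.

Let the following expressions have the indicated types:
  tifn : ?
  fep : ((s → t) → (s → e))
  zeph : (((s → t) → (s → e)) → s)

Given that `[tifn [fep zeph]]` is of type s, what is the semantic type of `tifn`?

(s → s)

For [tifn [fep zeph]] to have type s with [fep zeph] of type s, tifn must be the function: tifn : (s → s).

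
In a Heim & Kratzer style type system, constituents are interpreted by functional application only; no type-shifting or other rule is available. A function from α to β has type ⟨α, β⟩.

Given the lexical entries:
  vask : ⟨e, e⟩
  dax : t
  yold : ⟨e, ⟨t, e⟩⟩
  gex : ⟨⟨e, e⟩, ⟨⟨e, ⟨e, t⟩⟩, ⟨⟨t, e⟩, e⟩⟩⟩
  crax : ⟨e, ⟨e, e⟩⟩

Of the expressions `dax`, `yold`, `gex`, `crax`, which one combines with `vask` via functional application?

dax : t — vask needs e; dax needs nothing (atomic); neither fits.
yold : ⟨e, ⟨t, e⟩⟩ — vask needs e; yold needs e; neither fits.
gex — combines: gex : ⟨⟨e, e⟩, ⟨⟨e, ⟨e, t⟩⟩, ⟨⟨t, e⟩, e⟩⟩⟩ takes vask : ⟨e, e⟩ as argument, giving ⟨⟨e, ⟨e, t⟩⟩, ⟨⟨t, e⟩, e⟩⟩.
crax : ⟨e, ⟨e, e⟩⟩ — vask needs e; crax needs e; neither fits.

gex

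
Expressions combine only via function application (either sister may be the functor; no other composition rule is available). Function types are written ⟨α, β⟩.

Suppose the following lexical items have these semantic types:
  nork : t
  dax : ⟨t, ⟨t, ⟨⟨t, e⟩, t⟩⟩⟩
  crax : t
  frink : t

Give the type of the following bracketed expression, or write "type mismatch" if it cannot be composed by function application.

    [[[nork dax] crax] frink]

At [nork dax], dax : ⟨t, ⟨t, ⟨⟨t, e⟩, t⟩⟩⟩ takes nork : t, giving ⟨t, ⟨⟨t, e⟩, t⟩⟩.
At [[nork dax] crax], [nork dax] : ⟨t, ⟨⟨t, e⟩, t⟩⟩ takes crax : t, giving ⟨⟨t, e⟩, t⟩.
[[[nork dax] crax] frink]: ⟨⟨t, e⟩, t⟩ with t — neither is a function whose domain matches the other; composition fails here.

type mismatch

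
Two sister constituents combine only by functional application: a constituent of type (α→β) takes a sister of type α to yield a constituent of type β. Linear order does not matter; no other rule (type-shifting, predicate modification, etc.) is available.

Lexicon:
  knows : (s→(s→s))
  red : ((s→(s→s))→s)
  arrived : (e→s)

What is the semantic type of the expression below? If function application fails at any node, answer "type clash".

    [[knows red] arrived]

[knows red]: functor red : ((s→(s→s))→s), argument knows : (s→(s→s)); result s.
[[knows red] arrived]: s and (e→s) cannot combine by function application — type clash.

type clash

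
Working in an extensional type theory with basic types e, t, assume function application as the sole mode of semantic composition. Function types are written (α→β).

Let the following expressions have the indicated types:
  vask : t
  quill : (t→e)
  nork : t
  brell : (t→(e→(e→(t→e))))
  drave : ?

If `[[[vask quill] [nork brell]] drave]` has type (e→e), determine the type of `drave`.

At [[[vask quill] [nork brell]] drave] (required: (e→e)): [[vask quill] [nork brell]] is (e→(t→e)), which is not a function with range (e→e); hence drave is the functor — type ((e→(t→e))→(e→e)).

((e→(t→e))→(e→e))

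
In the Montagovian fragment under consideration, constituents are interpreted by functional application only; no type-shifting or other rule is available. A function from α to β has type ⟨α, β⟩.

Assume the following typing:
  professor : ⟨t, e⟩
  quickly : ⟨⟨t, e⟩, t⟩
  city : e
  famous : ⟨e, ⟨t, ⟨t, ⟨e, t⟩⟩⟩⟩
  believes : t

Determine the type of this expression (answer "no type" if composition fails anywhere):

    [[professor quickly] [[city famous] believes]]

⟨e, t⟩

At [professor quickly], quickly : ⟨⟨t, e⟩, t⟩ takes professor : ⟨t, e⟩, giving t.
At [city famous], famous : ⟨e, ⟨t, ⟨t, ⟨e, t⟩⟩⟩⟩ takes city : e, giving ⟨t, ⟨t, ⟨e, t⟩⟩⟩.
At [[city famous] believes], [city famous] : ⟨t, ⟨t, ⟨e, t⟩⟩⟩ takes believes : t, giving ⟨t, ⟨e, t⟩⟩.
At [[professor quickly] [[city famous] believes]], [[city famous] believes] : ⟨t, ⟨e, t⟩⟩ takes [professor quickly] : t, giving ⟨e, t⟩.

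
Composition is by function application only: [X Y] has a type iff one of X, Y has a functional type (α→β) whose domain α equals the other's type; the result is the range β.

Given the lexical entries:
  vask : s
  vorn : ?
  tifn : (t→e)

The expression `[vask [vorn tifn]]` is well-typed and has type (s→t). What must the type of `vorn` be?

((t→e)→(s→(s→t)))

[vask [vorn tifn]] must have type (s→t). The sister vask has type s; that is not a function onto (s→t), so [vorn tifn] must be the functor, of type (s→(s→t)).
[vorn tifn] must have type (s→(s→t)). The sister tifn has type (t→e); that is not a function onto (s→(s→t)), so vorn must be the functor, of type ((t→e)→(s→(s→t))).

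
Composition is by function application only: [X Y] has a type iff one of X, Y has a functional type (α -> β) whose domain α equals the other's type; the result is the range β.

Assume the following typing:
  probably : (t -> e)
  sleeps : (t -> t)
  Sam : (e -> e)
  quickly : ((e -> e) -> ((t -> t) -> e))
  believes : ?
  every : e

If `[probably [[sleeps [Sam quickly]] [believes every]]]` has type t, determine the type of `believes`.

(e -> (e -> ((t -> e) -> t)))

At [probably [[sleeps [Sam quickly]] [believes every]]] (required: t): probably is (t -> e), which is not a function with range t; hence [[sleeps [Sam quickly]] [believes every]] is the functor — type ((t -> e) -> t).
At [[sleeps [Sam quickly]] [believes every]] (required: ((t -> e) -> t)): [sleeps [Sam quickly]] is e, which is not a function with range ((t -> e) -> t); hence [believes every] is the functor — type (e -> ((t -> e) -> t)).
At [believes every] (required: (e -> ((t -> e) -> t))): every is e, which is not a function with range (e -> ((t -> e) -> t)); hence believes is the functor — type (e -> (e -> ((t -> e) -> t))).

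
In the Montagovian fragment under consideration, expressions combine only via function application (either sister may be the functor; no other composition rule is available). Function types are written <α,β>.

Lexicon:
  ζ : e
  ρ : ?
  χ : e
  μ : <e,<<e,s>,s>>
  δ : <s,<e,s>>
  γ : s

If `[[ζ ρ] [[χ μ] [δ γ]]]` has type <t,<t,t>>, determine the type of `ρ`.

<e,<s,<t,<t,t>>>>

For [[ζ ρ] [[χ μ] [δ γ]]] to have type <t,<t,t>> with [[χ μ] [δ γ]] of type s, [ζ ρ] must be the function: [ζ ρ] : <s,<t,<t,t>>>.
For [ζ ρ] to have type <s,<t,<t,t>>> with ζ of type e, ρ must be the function: ρ : <e,<s,<t,<t,t>>>>.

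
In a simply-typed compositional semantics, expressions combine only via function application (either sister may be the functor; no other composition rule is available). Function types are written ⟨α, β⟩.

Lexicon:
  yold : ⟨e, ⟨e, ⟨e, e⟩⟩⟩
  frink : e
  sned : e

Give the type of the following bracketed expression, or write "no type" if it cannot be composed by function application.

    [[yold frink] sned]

[yold frink] — yold of type ⟨e, ⟨e, ⟨e, e⟩⟩⟩ combines with frink of type e: type ⟨e, ⟨e, e⟩⟩.
[[yold frink] sned] — [yold frink] of type ⟨e, ⟨e, e⟩⟩ combines with sned of type e: type ⟨e, e⟩.

⟨e, e⟩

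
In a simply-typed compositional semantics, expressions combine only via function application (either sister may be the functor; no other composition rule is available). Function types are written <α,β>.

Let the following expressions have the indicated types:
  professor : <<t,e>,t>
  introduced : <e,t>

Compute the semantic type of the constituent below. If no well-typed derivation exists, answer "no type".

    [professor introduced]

[professor introduced]: <<t,e>,t> with <e,t> — neither is a function whose domain matches the other; composition fails here.

no type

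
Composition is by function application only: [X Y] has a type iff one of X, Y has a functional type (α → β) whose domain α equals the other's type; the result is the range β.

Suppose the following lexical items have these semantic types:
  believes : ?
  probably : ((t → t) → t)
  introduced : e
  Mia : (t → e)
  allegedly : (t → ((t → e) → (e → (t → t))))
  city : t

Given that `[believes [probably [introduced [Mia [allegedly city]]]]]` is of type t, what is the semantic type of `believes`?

(t → t)

[believes [probably [introduced [Mia [allegedly city]]]]] is required to be t. [probably [introduced [Mia [allegedly city]]]] : t cannot yield t as functor, so believes : (t → t).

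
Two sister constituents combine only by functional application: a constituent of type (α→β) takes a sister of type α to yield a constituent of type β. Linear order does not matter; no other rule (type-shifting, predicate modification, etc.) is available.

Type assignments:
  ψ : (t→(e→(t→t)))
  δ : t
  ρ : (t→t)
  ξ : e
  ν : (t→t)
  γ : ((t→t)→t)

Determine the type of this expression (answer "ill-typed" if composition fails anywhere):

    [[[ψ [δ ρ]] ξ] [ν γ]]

[δ ρ]: ρ is (t→t), δ is t; result t.
[ψ [δ ρ]]: ψ is (t→(e→(t→t))), [δ ρ] is t; result (e→(t→t)).
[[ψ [δ ρ]] ξ]: [ψ [δ ρ]] is (e→(t→t)), ξ is e; result (t→t).
[ν γ]: γ is ((t→t)→t), ν is (t→t); result t.
[[[ψ [δ ρ]] ξ] [ν γ]]: [[ψ [δ ρ]] ξ] is (t→t), [ν γ] is t; result t.

t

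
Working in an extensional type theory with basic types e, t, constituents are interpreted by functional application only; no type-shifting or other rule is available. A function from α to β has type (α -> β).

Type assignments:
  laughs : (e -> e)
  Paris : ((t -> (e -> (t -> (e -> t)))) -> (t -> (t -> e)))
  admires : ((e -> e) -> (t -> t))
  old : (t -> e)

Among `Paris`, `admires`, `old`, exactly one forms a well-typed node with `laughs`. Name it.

admires

Paris : ((t -> (e -> (t -> (e -> t)))) -> (t -> (t -> e))) — does not combine with laughs.
admires — combines: admires : ((e -> e) -> (t -> t)) takes laughs : (e -> e) as argument, giving (t -> t).
old : (t -> e) — does not combine with laughs.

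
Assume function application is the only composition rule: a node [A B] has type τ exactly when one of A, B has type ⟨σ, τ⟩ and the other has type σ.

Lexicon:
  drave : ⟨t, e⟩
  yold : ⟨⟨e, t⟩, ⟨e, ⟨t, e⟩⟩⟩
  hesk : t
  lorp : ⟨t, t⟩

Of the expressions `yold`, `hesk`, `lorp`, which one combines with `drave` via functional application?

yold : ⟨⟨e, t⟩, ⟨e, ⟨t, e⟩⟩⟩ — neither side's domain matches the other.
hesk — combines: drave : ⟨t, e⟩ takes hesk : t as argument, giving e.
lorp : ⟨t, t⟩ — neither side's domain matches the other.

hesk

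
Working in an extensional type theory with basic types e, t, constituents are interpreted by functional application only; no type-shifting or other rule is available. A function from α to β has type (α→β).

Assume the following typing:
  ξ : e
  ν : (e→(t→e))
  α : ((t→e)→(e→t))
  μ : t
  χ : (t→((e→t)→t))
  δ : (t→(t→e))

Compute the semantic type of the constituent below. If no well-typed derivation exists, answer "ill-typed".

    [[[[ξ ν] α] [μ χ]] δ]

[ξ ν]: functor ν : (e→(t→e)), argument ξ : e; result (t→e).
[[ξ ν] α]: functor α : ((t→e)→(e→t)), argument [ξ ν] : (t→e); result (e→t).
[μ χ]: functor χ : (t→((e→t)→t)), argument μ : t; result ((e→t)→t).
[[[ξ ν] α] [μ χ]]: functor [μ χ] : ((e→t)→t), argument [[ξ ν] α] : (e→t); result t.
[[[[ξ ν] α] [μ χ]] δ]: functor δ : (t→(t→e)), argument [[[ξ ν] α] [μ χ]] : t; result (t→e).

(t→e)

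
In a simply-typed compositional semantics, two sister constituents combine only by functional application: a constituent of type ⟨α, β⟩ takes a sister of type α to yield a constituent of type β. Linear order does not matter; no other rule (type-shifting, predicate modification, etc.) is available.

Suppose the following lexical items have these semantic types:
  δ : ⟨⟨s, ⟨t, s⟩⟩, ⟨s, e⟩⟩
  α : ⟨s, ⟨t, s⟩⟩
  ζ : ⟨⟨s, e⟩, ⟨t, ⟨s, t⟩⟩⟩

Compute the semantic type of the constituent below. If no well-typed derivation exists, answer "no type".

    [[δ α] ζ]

⟨t, ⟨s, t⟩⟩

[δ α]: ⟨⟨s, ⟨t, s⟩⟩, ⟨s, e⟩⟩ applied to ⟨s, ⟨t, s⟩⟩ yields ⟨s, e⟩.
[[δ α] ζ]: ⟨⟨s, e⟩, ⟨t, ⟨s, t⟩⟩⟩ applied to ⟨s, e⟩ yields ⟨t, ⟨s, t⟩⟩.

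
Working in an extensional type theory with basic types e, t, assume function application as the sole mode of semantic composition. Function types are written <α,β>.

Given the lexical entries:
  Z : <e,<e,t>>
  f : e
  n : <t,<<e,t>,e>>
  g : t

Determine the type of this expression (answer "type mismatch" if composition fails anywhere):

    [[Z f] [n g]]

[Z f] — Z of type <e,<e,t>> combines with f of type e: type <e,t>.
[n g] — n of type <t,<<e,t>,e>> combines with g of type t: type <<e,t>,e>.
[[Z f] [n g]] — [n g] of type <<e,t>,e> combines with [Z f] of type <e,t>: type e.

e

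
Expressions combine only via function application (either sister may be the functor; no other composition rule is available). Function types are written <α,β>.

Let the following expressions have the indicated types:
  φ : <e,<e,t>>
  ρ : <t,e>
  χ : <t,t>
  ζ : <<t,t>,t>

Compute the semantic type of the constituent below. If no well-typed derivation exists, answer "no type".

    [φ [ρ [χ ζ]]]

<e,t>

[χ ζ]: functor ζ : <<t,t>,t>, argument χ : <t,t>; result t.
[ρ [χ ζ]]: functor ρ : <t,e>, argument [χ ζ] : t; result e.
[φ [ρ [χ ζ]]]: functor φ : <e,<e,t>>, argument [ρ [χ ζ]] : e; result <e,t>.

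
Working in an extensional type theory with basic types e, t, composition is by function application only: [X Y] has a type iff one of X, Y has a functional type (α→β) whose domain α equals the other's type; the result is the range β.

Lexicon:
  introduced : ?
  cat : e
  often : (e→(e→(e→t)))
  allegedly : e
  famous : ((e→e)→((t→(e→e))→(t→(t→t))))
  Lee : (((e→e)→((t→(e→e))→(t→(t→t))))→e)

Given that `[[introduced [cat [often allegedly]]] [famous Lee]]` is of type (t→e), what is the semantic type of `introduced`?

[[introduced [cat [often allegedly]]] [famous Lee]] is required to be (t→e). [famous Lee] : e cannot yield (t→e) as functor, so [introduced [cat [often allegedly]]] : (e→(t→e)).
[introduced [cat [often allegedly]]] is required to be (e→(t→e)). [cat [often allegedly]] : (e→t) cannot yield (e→(t→e)) as functor, so introduced : ((e→t)→(e→(t→e))).

((e→t)→(e→(t→e)))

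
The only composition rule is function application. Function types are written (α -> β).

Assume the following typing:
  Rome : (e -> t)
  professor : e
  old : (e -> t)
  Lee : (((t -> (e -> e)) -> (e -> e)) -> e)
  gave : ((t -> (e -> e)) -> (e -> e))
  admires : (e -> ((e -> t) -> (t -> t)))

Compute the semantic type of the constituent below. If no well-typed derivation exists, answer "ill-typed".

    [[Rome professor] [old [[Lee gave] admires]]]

t

[Rome professor]: Rome is (e -> t), professor is e; result t.
[Lee gave]: Lee is (((t -> (e -> e)) -> (e -> e)) -> e), gave is ((t -> (e -> e)) -> (e -> e)); result e.
[[Lee gave] admires]: admires is (e -> ((e -> t) -> (t -> t))), [Lee gave] is e; result ((e -> t) -> (t -> t)).
[old [[Lee gave] admires]]: [[Lee gave] admires] is ((e -> t) -> (t -> t)), old is (e -> t); result (t -> t).
[[Rome professor] [old [[Lee gave] admires]]]: [old [[Lee gave] admires]] is (t -> t), [Rome professor] is t; result t.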